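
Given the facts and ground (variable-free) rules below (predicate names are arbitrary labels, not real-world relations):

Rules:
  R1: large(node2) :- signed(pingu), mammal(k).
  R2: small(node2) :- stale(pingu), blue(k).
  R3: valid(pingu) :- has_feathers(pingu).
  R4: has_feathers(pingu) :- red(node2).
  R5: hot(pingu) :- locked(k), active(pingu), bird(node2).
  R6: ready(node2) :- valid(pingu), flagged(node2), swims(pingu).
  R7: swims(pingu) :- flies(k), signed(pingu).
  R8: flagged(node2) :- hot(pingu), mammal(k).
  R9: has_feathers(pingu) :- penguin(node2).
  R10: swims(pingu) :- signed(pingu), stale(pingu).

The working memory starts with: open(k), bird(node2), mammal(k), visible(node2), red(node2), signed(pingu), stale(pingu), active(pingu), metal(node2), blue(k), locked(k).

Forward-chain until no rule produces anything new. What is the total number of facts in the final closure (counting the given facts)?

Round 1 fires R1, R2, R4, R5, R10, giving large(node2), small(node2), has_feathers(pingu), hot(pingu), swims(pingu).
Round 2 fires R3, R8, giving valid(pingu), flagged(node2).
Round 3 fires R6, giving ready(node2).
Closure: {active(pingu), bird(node2), blue(k), flagged(node2), has_feathers(pingu), hot(pingu), large(node2), locked(k), mammal(k), metal(node2), open(k), ready(node2), red(node2), signed(pingu), small(node2), stale(pingu), swims(pingu), valid(pingu), visible(node2)} — 19 facts.

19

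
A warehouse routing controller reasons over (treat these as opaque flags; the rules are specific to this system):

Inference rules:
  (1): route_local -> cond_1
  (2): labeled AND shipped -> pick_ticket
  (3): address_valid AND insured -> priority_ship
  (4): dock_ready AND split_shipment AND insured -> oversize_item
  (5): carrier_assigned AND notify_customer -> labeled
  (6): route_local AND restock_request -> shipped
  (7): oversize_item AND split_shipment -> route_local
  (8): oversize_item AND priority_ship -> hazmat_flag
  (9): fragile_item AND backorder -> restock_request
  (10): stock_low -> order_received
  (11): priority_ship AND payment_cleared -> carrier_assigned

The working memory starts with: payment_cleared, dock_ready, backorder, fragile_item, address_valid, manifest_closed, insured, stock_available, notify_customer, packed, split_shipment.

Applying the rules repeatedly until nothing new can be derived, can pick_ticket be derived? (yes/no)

Round 1 — (3), (4), (9), derive priority_ship, oversize_item, restock_request.
Round 2 — (7), (8), (11), derive route_local, hazmat_flag, carrier_assigned.
Round 3 — (1), (5), (6), derive cond_1, labeled, shipped.
Round 4 — (2), derive pick_ticket.
pick_ticket appears in round 4, so it is derivable.

yes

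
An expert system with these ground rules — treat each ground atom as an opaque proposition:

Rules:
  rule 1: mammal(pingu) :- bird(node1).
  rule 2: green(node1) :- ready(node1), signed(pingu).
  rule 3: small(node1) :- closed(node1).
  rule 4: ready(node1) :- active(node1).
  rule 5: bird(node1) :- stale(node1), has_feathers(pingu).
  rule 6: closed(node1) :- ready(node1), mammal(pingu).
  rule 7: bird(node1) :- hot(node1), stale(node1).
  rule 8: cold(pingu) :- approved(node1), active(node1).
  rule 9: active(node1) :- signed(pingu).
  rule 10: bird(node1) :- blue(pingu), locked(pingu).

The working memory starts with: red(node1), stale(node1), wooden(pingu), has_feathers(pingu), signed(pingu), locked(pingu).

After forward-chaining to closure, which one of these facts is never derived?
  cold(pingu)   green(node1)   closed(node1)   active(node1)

cold(pingu)

Round 1: rule 5 [bird(node1) :- stale(node1), has_feathers(pingu).]; rule 9 [active(node1) :- signed(pingu).]. Adds bird(node1), active(node1).
Round 2: rule 1 [mammal(pingu) :- bird(node1).]; rule 4 [ready(node1) :- active(node1).]. Adds mammal(pingu), ready(node1).
Round 3: rule 2 [green(node1) :- ready(node1), signed(pingu).]; rule 6 [closed(node1) :- ready(node1), mammal(pingu).]. Adds green(node1), closed(node1).
Round 4: rule 3 [small(node1) :- closed(node1).]. Adds small(node1).
Derived: closed(node1) (round 3), green(node1) (round 3), active(node1) (round 1). cold(pingu) never appears in any round.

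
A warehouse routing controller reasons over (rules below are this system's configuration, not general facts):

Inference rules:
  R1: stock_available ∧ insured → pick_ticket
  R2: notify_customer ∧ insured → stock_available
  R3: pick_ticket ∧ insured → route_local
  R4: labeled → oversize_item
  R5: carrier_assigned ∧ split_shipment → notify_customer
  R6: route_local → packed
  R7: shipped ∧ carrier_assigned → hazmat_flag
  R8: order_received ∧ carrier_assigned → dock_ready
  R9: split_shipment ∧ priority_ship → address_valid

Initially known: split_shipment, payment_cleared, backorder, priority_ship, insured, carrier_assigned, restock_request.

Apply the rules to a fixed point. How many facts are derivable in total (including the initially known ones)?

13

Round 1: R5 [carrier_assigned ∧ split_shipment → notify_customer]; R9 [split_shipment ∧ priority_ship → address_valid]. Adds notify_customer, address_valid.
Round 2: R2 [notify_customer ∧ insured → stock_available]. Adds stock_available.
Round 3: R1 [stock_available ∧ insured → pick_ticket]. Adds pick_ticket.
Round 4: R3 [pick_ticket ∧ insured → route_local]. Adds route_local.
Round 5: R6 [route_local → packed]. Adds packed.
Closure: {address_valid, backorder, carrier_assigned, insured, notify_customer, packed, payment_cleared, pick_ticket, priority_ship, restock_request, route_local, split_shipment, stock_available} — 13 facts.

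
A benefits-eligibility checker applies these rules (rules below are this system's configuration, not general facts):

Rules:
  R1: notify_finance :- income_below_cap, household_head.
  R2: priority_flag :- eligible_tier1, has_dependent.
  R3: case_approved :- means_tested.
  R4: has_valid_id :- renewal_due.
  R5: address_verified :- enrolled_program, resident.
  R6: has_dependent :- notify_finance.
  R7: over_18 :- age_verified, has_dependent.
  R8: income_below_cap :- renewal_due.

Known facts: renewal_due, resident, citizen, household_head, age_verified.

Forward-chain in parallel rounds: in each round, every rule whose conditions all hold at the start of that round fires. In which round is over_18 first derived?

4

[1] R4 [has_valid_id :- renewal_due.]; R8 [income_below_cap :- renewal_due.]. ⇒ new: has_valid_id, income_below_cap.
[2] R1 [notify_finance :- income_below_cap, household_head.]. ⇒ new: notify_finance.
[3] R6 [has_dependent :- notify_finance.]. ⇒ new: has_dependent.
[4] R7 [over_18 :- age_verified, has_dependent.]. ⇒ new: over_18.
over_18 first appears in round 4.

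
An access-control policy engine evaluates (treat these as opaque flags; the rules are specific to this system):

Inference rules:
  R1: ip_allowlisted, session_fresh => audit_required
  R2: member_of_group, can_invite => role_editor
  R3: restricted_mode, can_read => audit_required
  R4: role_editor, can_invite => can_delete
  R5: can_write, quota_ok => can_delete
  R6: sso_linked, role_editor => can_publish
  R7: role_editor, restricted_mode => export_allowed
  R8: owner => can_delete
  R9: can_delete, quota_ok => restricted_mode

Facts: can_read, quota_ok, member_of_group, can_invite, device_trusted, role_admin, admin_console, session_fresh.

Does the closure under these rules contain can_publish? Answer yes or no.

Round 1 — R2, derive role_editor.
Round 2 — R4, derive can_delete.
Round 3 — R9, derive restricted_mode.
Round 4 — R3, R7, derive audit_required, export_allowed.
Fixed point reached. can_publish is concluded only by R6; R6 needs sso_linked (never derived).

no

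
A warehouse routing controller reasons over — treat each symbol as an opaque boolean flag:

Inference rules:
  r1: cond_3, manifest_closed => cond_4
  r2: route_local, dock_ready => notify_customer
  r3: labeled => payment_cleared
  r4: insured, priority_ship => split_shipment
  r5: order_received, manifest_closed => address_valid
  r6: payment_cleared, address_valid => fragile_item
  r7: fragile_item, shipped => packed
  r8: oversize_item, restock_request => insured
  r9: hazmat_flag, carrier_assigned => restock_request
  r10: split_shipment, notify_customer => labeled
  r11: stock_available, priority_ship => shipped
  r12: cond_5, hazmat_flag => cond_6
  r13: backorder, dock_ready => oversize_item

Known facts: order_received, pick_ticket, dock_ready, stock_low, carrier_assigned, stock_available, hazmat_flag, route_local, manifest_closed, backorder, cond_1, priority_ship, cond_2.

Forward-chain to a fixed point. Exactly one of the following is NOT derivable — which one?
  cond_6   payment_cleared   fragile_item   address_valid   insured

cond_6

Round 1 fires r2, r5, r9, r11, r13, giving notify_customer, address_valid, restock_request, shipped, oversize_item.
Round 2 fires r8, giving insured.
Round 3 fires r4, giving split_shipment.
Round 4 fires r10, giving labeled.
Round 5 fires r3, giving payment_cleared.
Round 6 fires r6, giving fragile_item.
Round 7 fires r7, giving packed.
Derived: insured (round 2), payment_cleared (round 5), address_valid (round 1), fragile_item (round 6). cond_6 never appears in any round.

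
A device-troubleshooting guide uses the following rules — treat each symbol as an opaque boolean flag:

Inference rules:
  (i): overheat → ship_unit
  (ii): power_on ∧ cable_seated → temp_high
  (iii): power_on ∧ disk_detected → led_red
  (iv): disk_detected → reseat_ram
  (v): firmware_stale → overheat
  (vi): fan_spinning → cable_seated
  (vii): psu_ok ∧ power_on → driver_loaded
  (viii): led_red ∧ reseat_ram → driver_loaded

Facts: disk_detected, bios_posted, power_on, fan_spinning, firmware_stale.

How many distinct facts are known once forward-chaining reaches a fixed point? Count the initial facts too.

Round 1 — (iii), (iv), (v), (vi), derive led_red, reseat_ram, overheat, cable_seated.
Round 2 — (i), (ii), (viii), derive ship_unit, temp_high, driver_loaded.
Closure: {bios_posted, cable_seated, disk_detected, driver_loaded, fan_spinning, firmware_stale, led_red, overheat, power_on, reseat_ram, ship_unit, temp_high} — 12 facts.

12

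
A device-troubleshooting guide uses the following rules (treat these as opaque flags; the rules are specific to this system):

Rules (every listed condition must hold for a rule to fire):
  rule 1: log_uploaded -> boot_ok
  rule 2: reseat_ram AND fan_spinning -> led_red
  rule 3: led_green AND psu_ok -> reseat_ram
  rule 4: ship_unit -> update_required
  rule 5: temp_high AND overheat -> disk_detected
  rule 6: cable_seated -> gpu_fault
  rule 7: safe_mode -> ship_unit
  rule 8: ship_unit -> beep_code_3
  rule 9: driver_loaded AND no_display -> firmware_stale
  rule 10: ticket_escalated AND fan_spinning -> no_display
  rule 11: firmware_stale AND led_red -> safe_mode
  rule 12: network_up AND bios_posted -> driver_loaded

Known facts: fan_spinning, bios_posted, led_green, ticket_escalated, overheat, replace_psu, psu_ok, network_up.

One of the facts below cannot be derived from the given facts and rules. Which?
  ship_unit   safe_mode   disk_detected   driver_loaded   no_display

[1] rule 3 [led_green AND psu_ok -> reseat_ram]; rule 10 [ticket_escalated AND fan_spinning -> no_display]; rule 12 [network_up AND bios_posted -> driver_loaded]. ⇒ new: reseat_ram, no_display, driver_loaded.
[2] rule 2 [reseat_ram AND fan_spinning -> led_red]; rule 9 [driver_loaded AND no_display -> firmware_stale]. ⇒ new: led_red, firmware_stale.
[3] rule 11 [firmware_stale AND led_red -> safe_mode]. ⇒ new: safe_mode.
[4] rule 7 [safe_mode -> ship_unit]. ⇒ new: ship_unit.
[5] rule 4 [ship_unit -> update_required]; rule 8 [ship_unit -> beep_code_3]. ⇒ new: update_required, beep_code_3.
Derived: safe_mode (round 3), ship_unit (round 4), no_display (round 1), driver_loaded (round 1). disk_detected never appears in any round.

disk_detected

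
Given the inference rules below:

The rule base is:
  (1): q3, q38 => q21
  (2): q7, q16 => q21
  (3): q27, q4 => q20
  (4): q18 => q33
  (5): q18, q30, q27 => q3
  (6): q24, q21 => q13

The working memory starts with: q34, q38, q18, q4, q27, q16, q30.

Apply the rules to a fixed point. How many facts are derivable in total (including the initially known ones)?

Round 1: (3) [q27, q4 => q20]; (4) [q18 => q33]; (5) [q18, q30, q27 => q3]. New: q20, q33, q3.
Round 2: (1) [q3, q38 => q21]. New: q21.
Closure: {q16, q18, q20, q21, q27, q3, q30, q33, q34, q38, q4} — 11 facts.

11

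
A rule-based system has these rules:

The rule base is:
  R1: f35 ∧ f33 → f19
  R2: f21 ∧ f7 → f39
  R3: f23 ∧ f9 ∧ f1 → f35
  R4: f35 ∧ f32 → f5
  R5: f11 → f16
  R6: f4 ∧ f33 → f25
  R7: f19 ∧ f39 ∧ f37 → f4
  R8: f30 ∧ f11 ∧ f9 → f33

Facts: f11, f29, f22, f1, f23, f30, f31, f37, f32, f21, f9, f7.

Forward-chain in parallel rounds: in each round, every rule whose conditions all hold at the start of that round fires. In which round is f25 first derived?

[1] R2 [f21 ∧ f7 → f39]; R3 [f23 ∧ f9 ∧ f1 → f35]; R5 [f11 → f16]; R8 [f30 ∧ f11 ∧ f9 → f33]. ⇒ new: f39, f35, f16, f33.
[2] R1 [f35 ∧ f33 → f19]; R4 [f35 ∧ f32 → f5]. ⇒ new: f19, f5.
[3] R7 [f19 ∧ f39 ∧ f37 → f4]. ⇒ new: f4.
[4] R6 [f4 ∧ f33 → f25]. ⇒ new: f25.
f25 first appears in round 4.

4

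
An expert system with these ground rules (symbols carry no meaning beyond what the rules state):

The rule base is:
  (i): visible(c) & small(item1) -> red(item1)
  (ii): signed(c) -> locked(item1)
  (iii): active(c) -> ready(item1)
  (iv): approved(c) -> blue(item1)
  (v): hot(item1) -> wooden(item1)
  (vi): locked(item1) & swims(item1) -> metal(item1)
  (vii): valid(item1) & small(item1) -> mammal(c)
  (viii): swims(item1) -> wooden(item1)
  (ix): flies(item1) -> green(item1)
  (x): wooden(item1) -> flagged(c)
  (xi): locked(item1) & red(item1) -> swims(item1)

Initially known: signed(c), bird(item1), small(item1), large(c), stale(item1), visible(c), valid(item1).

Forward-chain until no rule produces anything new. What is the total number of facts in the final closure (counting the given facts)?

14

Round 1: (i) [visible(c) & small(item1) -> red(item1)]; (ii) [signed(c) -> locked(item1)]; (vii) [valid(item1) & small(item1) -> mammal(c)]. New: red(item1), locked(item1), mammal(c).
Round 2: (xi) [locked(item1) & red(item1) -> swims(item1)]. New: swims(item1).
Round 3: (vi) [locked(item1) & swims(item1) -> metal(item1)]; (viii) [swims(item1) -> wooden(item1)]. New: metal(item1), wooden(item1).
Round 4: (x) [wooden(item1) -> flagged(c)]. New: flagged(c).
Closure: {bird(item1), flagged(c), large(c), locked(item1), mammal(c), metal(item1), red(item1), signed(c), small(item1), stale(item1), swims(item1), valid(item1), visible(c), wooden(item1)} — 14 facts.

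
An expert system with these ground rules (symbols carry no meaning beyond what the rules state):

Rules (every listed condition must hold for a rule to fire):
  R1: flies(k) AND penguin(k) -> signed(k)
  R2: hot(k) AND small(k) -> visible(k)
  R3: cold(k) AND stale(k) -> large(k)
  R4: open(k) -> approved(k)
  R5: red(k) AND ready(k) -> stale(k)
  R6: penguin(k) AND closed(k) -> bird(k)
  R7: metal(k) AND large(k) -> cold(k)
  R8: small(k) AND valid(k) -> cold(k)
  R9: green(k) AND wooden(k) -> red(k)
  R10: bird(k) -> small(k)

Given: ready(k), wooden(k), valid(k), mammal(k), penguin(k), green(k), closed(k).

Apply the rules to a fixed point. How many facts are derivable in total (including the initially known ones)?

13

[1] R6 [penguin(k) AND closed(k) -> bird(k)]; R9 [green(k) AND wooden(k) -> red(k)]. ⇒ new: bird(k), red(k).
[2] R5 [red(k) AND ready(k) -> stale(k)]; R10 [bird(k) -> small(k)]. ⇒ new: stale(k), small(k).
[3] R8 [small(k) AND valid(k) -> cold(k)]. ⇒ new: cold(k).
[4] R3 [cold(k) AND stale(k) -> large(k)]. ⇒ new: large(k).
Closure: {bird(k), closed(k), cold(k), green(k), large(k), mammal(k), penguin(k), ready(k), red(k), small(k), stale(k), valid(k), wooden(k)} — 13 facts.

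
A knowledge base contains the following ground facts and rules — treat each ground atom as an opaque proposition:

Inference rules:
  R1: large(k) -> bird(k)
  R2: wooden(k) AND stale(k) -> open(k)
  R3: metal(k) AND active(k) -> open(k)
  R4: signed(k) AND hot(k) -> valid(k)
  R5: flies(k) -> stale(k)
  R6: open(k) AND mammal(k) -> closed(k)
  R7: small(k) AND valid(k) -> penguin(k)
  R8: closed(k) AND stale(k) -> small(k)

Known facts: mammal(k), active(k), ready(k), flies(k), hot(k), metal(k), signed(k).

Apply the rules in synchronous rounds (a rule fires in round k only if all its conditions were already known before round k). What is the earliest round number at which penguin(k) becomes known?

Round 1 fires R3, R4, R5, giving open(k), valid(k), stale(k).
Round 2 fires R6, giving closed(k).
Round 3 fires R8, giving small(k).
Round 4 fires R7, giving penguin(k).
penguin(k) first appears in round 4.

4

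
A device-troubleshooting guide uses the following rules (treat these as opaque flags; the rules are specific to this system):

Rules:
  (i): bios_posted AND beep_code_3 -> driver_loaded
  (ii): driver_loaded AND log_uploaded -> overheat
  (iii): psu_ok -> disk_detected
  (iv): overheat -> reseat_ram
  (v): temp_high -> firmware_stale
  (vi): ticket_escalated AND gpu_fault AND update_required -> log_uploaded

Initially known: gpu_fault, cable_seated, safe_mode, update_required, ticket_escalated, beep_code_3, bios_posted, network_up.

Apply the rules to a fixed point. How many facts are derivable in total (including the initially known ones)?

Round 1: (i) [bios_posted AND beep_code_3 -> driver_loaded]; (vi) [ticket_escalated AND gpu_fault AND update_required -> log_uploaded]. New: driver_loaded, log_uploaded.
Round 2: (ii) [driver_loaded AND log_uploaded -> overheat]. New: overheat.
Round 3: (iv) [overheat -> reseat_ram]. New: reseat_ram.
Closure: {beep_code_3, bios_posted, cable_seated, driver_loaded, gpu_fault, log_uploaded, network_up, overheat, reseat_ram, safe_mode, ticket_escalated, update_required} — 12 facts.

12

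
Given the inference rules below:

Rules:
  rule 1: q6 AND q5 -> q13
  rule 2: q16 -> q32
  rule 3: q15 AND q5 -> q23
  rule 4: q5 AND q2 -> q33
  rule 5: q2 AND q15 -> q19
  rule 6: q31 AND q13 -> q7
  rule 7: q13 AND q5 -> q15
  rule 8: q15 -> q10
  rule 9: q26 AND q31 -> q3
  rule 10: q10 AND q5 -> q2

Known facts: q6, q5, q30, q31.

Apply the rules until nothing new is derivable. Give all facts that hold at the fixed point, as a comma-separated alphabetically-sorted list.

q10, q13, q15, q19, q2, q23, q30, q31, q33, q5, q6, q7

Round 1: rule 1 [q6 AND q5 -> q13]. New: q13.
Round 2: rule 6 [q31 AND q13 -> q7]; rule 7 [q13 AND q5 -> q15]. New: q7, q15.
Round 3: rule 3 [q15 AND q5 -> q23]; rule 8 [q15 -> q10]. New: q23, q10.
Round 4: rule 10 [q10 AND q5 -> q2]. New: q2.
Round 5: rule 4 [q5 AND q2 -> q33]; rule 5 [q2 AND q15 -> q19]. New: q33, q19.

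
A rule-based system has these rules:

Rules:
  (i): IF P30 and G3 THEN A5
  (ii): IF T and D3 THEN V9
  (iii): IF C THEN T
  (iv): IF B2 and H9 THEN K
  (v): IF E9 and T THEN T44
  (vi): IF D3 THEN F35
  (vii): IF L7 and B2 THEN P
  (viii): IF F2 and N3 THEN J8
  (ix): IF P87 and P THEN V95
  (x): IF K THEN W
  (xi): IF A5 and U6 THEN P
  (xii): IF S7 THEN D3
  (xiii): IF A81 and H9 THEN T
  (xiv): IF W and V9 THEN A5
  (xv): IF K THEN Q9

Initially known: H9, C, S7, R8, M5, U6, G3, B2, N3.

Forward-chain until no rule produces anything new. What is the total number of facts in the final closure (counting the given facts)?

18

Round 1 fires (iii), (iv), (xii), giving T, K, D3.
Round 2 fires (ii), (vi), (x), (xv), giving V9, F35, W, Q9.
Round 3 fires (xiv), giving A5.
Round 4 fires (xi), giving P.
Closure: {A5, B2, C, D3, F35, G3, H9, K, M5, N3, P, Q9, R8, S7, T, U6, V9, W} — 18 facts.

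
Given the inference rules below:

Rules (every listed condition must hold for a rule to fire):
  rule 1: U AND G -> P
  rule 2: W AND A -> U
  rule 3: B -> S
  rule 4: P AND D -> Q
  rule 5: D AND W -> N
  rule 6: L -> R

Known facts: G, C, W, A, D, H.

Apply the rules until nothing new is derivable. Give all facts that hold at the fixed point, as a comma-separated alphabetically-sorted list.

Round 1: rule 2 [W AND A -> U]; rule 5 [D AND W -> N]. Adds U, N.
Round 2: rule 1 [U AND G -> P]. Adds P.
Round 3: rule 4 [P AND D -> Q]. Adds Q.

A, C, D, G, H, N, P, Q, U, W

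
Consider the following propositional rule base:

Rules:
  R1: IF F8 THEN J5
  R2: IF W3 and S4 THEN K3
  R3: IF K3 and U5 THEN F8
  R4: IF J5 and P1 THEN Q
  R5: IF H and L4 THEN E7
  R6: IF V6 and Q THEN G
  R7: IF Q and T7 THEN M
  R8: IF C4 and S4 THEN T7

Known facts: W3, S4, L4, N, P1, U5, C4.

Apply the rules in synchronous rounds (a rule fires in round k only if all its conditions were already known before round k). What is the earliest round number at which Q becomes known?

4

Round 1 — R2, R8, derive K3, T7.
Round 2 — R3, derive F8.
Round 3 — R1, derive J5.
Round 4 — R4, derive Q.
Q first appears in round 4.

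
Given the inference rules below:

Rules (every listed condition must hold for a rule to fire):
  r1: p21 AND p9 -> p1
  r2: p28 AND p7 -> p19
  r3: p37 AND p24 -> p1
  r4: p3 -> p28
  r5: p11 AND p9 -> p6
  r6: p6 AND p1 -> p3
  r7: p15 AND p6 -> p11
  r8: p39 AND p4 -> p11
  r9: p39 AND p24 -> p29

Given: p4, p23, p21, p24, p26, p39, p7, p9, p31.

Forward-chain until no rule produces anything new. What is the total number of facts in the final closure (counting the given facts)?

Round 1: r1 [p21 AND p9 -> p1]; r8 [p39 AND p4 -> p11]; r9 [p39 AND p24 -> p29]. New: p1, p11, p29.
Round 2: r5 [p11 AND p9 -> p6]. New: p6.
Round 3: r6 [p6 AND p1 -> p3]. New: p3.
Round 4: r4 [p3 -> p28]. New: p28.
Round 5: r2 [p28 AND p7 -> p19]. New: p19.
Closure: {p1, p11, p19, p21, p23, p24, p26, p28, p29, p3, p31, p39, p4, p6, p7, p9} — 16 facts.

16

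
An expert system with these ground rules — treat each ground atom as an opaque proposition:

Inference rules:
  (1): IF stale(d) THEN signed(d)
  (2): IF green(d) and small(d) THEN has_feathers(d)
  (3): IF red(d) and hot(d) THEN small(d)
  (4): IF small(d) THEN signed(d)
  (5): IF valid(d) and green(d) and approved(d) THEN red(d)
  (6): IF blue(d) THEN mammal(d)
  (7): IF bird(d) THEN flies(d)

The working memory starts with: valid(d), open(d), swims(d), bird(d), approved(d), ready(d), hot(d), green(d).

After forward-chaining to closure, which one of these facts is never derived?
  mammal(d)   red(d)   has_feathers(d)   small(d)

Round 1: (5) [IF valid(d) and green(d) and approved(d) THEN red(d)]; (7) [IF bird(d) THEN flies(d)]. Adds red(d), flies(d).
Round 2: (3) [IF red(d) and hot(d) THEN small(d)]. Adds small(d).
Round 3: (2) [IF green(d) and small(d) THEN has_feathers(d)]; (4) [IF small(d) THEN signed(d)]. Adds has_feathers(d), signed(d).
Derived: red(d) (round 1), small(d) (round 2), has_feathers(d) (round 3). mammal(d) never appears in any round.

mammal(d)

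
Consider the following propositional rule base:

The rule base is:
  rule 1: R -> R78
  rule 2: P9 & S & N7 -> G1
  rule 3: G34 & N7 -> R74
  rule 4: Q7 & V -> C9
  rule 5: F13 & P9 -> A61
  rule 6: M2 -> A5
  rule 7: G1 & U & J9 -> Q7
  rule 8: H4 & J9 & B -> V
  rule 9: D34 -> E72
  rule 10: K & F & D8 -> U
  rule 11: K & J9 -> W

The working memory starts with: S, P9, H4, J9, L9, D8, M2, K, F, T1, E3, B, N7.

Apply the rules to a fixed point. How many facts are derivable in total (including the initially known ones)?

[1] rule 2 [P9 & S & N7 -> G1]; rule 6 [M2 -> A5]; rule 8 [H4 & J9 & B -> V]; rule 10 [K & F & D8 -> U]; rule 11 [K & J9 -> W]. ⇒ new: G1, A5, V, U, W.
[2] rule 7 [G1 & U & J9 -> Q7]. ⇒ new: Q7.
[3] rule 4 [Q7 & V -> C9]. ⇒ new: C9.
Closure: {A5, B, C9, D8, E3, F, G1, H4, J9, K, L9, M2, N7, P9, Q7, S, T1, U, V, W} — 20 facts.

20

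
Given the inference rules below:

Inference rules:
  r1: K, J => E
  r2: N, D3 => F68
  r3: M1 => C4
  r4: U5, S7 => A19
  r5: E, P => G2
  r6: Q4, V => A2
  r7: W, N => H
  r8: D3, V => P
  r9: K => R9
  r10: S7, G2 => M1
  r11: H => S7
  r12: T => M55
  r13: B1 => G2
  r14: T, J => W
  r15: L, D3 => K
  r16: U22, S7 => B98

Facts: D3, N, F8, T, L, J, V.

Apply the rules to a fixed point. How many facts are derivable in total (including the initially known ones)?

19

Round 1: r2 [N, D3 => F68]; r8 [D3, V => P]; r12 [T => M55]; r14 [T, J => W]; r15 [L, D3 => K]. Adds F68, P, M55, W, K.
Round 2: r1 [K, J => E]; r7 [W, N => H]; r9 [K => R9]. Adds E, H, R9.
Round 3: r5 [E, P => G2]; r11 [H => S7]. Adds G2, S7.
Round 4: r10 [S7, G2 => M1]. Adds M1.
Round 5: r3 [M1 => C4]. Adds C4.
Closure: {C4, D3, E, F68, F8, G2, H, J, K, L, M1, M55, N, P, R9, S7, T, V, W} — 19 facts.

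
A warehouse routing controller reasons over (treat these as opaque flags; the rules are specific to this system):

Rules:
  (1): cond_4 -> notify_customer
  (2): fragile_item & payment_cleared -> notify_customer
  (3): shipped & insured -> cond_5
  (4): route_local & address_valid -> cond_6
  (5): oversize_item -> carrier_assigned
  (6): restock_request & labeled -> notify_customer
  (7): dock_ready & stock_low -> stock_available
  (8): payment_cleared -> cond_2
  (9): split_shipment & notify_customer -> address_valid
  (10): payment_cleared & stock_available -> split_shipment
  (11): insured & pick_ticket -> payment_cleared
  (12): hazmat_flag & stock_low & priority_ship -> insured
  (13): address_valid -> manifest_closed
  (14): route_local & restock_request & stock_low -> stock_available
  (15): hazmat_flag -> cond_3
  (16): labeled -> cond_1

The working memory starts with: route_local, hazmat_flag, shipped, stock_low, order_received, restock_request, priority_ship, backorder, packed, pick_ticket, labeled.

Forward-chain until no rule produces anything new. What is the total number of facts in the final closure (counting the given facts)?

23

[1] (6) [restock_request & labeled -> notify_customer]; (12) [hazmat_flag & stock_low & priority_ship -> insured]; (14) [route_local & restock_request & stock_low -> stock_available]; (15) [hazmat_flag -> cond_3]; (16) [labeled -> cond_1]. ⇒ new: notify_customer, insured, stock_available, cond_3, cond_1.
[2] (3) [shipped & insured -> cond_5]; (11) [insured & pick_ticket -> payment_cleared]. ⇒ new: cond_5, payment_cleared.
[3] (8) [payment_cleared -> cond_2]; (10) [payment_cleared & stock_available -> split_shipment]. ⇒ new: cond_2, split_shipment.
[4] (9) [split_shipment & notify_customer -> address_valid]. ⇒ new: address_valid.
[5] (4) [route_local & address_valid -> cond_6]; (13) [address_valid -> manifest_closed]. ⇒ new: cond_6, manifest_closed.
Closure: {address_valid, backorder, cond_1, cond_2, cond_3, cond_5, cond_6, hazmat_flag, insured, labeled, manifest_closed, notify_customer, order_received, packed, payment_cleared, pick_ticket, priority_ship, restock_request, route_local, shipped, split_shipment, stock_available, stock_low} — 23 facts.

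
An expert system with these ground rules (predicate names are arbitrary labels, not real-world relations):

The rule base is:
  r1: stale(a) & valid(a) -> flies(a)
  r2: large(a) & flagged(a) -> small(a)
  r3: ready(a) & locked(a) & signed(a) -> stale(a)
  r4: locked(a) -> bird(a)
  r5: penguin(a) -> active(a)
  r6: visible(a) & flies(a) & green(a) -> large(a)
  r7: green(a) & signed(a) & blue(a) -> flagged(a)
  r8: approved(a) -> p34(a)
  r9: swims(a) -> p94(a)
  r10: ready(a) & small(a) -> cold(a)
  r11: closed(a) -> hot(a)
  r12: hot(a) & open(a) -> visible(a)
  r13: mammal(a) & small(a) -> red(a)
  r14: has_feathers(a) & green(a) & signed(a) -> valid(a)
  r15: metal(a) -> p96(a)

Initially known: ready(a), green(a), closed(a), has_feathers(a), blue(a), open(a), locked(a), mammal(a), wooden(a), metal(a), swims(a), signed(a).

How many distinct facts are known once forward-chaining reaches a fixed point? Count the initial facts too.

25

Round 1 fires r3, r4, r7, r9, r11, r14, r15, giving stale(a), bird(a), flagged(a), p94(a), hot(a), valid(a), p96(a).
Round 2 fires r1, r12, giving flies(a), visible(a).
Round 3 fires r6, giving large(a).
Round 4 fires r2, giving small(a).
Round 5 fires r10, r13, giving cold(a), red(a).
Closure: {bird(a), blue(a), closed(a), cold(a), flagged(a), flies(a), green(a), has_feathers(a), hot(a), large(a), locked(a), mammal(a), metal(a), open(a), p94(a), p96(a), ready(a), red(a), signed(a), small(a), stale(a), swims(a), valid(a), visible(a), wooden(a)} — 25 facts.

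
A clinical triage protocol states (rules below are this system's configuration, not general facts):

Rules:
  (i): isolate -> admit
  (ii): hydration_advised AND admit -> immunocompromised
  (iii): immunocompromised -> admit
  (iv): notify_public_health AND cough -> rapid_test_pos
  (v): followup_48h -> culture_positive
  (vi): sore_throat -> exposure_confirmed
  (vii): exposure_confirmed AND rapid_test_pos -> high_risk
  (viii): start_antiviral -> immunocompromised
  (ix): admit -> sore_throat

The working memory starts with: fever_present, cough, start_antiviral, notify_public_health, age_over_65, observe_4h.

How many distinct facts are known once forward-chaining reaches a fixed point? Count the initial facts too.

Round 1: (iv) [notify_public_health AND cough -> rapid_test_pos]; (viii) [start_antiviral -> immunocompromised]. New: rapid_test_pos, immunocompromised.
Round 2: (iii) [immunocompromised -> admit]. New: admit.
Round 3: (ix) [admit -> sore_throat]. New: sore_throat.
Round 4: (vi) [sore_throat -> exposure_confirmed]. New: exposure_confirmed.
Round 5: (vii) [exposure_confirmed AND rapid_test_pos -> high_risk]. New: high_risk.
Closure: {admit, age_over_65, cough, exposure_confirmed, fever_present, high_risk, immunocompromised, notify_public_health, observe_4h, rapid_test_pos, sore_throat, start_antiviral} — 12 facts.

12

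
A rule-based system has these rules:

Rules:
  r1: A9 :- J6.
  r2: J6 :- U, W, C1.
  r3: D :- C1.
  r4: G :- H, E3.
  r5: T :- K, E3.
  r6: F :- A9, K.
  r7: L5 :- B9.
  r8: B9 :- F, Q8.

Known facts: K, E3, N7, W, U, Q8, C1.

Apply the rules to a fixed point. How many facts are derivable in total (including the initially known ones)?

14

Round 1 fires r2, r3, r5, giving J6, D, T.
Round 2 fires r1, giving A9.
Round 3 fires r6, giving F.
Round 4 fires r8, giving B9.
Round 5 fires r7, giving L5.
Closure: {A9, B9, C1, D, E3, F, J6, K, L5, N7, Q8, T, U, W} — 14 facts.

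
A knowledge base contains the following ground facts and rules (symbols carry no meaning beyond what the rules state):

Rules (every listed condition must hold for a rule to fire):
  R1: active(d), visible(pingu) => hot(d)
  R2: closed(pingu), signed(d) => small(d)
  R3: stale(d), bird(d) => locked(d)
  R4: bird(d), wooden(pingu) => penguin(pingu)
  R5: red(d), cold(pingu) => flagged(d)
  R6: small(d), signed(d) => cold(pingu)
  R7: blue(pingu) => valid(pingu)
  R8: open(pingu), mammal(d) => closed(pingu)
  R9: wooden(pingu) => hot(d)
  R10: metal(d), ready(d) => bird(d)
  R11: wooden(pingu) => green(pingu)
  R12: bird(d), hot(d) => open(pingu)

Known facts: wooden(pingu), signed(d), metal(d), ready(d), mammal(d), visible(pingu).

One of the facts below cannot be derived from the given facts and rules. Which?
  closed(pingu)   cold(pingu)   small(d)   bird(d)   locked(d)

Round 1: R9 [wooden(pingu) => hot(d)]; R10 [metal(d), ready(d) => bird(d)]; R11 [wooden(pingu) => green(pingu)]. New: hot(d), bird(d), green(pingu).
Round 2: R4 [bird(d), wooden(pingu) => penguin(pingu)]; R12 [bird(d), hot(d) => open(pingu)]. New: penguin(pingu), open(pingu).
Round 3: R8 [open(pingu), mammal(d) => closed(pingu)]. New: closed(pingu).
Round 4: R2 [closed(pingu), signed(d) => small(d)]. New: small(d).
Round 5: R6 [small(d), signed(d) => cold(pingu)]. New: cold(pingu).
Derived: cold(pingu) (round 5), closed(pingu) (round 3), bird(d) (round 1), small(d) (round 4). locked(d) never appears in any round.

locked(d)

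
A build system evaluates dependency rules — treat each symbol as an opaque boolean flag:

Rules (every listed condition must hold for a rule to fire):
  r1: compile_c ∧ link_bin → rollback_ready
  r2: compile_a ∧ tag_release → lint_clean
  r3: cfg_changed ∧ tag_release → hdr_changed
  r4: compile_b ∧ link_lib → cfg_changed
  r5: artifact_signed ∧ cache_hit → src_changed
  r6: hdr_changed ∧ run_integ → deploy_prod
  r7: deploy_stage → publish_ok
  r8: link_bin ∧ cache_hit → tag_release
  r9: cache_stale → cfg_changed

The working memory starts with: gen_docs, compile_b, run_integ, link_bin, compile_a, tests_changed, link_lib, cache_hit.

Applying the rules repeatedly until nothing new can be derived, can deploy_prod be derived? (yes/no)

yes

[1] r4 [compile_b ∧ link_lib → cfg_changed]; r8 [link_bin ∧ cache_hit → tag_release]. ⇒ new: cfg_changed, tag_release.
[2] r2 [compile_a ∧ tag_release → lint_clean]; r3 [cfg_changed ∧ tag_release → hdr_changed]. ⇒ new: lint_clean, hdr_changed.
[3] r6 [hdr_changed ∧ run_integ → deploy_prod]. ⇒ new: deploy_prod.
deploy_prod appears in round 3, so it is derivable.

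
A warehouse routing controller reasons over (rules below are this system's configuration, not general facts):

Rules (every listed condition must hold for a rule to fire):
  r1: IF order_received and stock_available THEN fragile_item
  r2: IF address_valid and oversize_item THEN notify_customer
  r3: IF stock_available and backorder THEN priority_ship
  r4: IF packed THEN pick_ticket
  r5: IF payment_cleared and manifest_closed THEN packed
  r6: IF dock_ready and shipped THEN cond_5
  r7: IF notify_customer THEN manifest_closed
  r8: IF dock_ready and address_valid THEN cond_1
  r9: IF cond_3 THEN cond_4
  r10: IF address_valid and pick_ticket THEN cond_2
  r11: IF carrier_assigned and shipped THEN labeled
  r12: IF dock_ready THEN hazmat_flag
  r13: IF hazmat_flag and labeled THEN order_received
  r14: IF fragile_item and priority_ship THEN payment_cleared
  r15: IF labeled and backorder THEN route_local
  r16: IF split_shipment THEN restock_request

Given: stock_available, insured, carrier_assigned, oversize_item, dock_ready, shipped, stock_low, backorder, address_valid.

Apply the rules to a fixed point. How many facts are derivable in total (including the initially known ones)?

Round 1 — r2, r3, r6, r8, r11, r12, derive notify_customer, priority_ship, cond_5, cond_1, labeled, hazmat_flag.
Round 2 — r7, r13, r15, derive manifest_closed, order_received, route_local.
Round 3 — r1, derive fragile_item.
Round 4 — r14, derive payment_cleared.
Round 5 — r5, derive packed.
Round 6 — r4, derive pick_ticket.
Round 7 — r10, derive cond_2.
Closure: {address_valid, backorder, carrier_assigned, cond_1, cond_2, cond_5, dock_ready, fragile_item, hazmat_flag, insured, labeled, manifest_closed, notify_customer, order_received, oversize_item, packed, payment_cleared, pick_ticket, priority_ship, route_local, shipped, stock_available, stock_low} — 23 facts.

23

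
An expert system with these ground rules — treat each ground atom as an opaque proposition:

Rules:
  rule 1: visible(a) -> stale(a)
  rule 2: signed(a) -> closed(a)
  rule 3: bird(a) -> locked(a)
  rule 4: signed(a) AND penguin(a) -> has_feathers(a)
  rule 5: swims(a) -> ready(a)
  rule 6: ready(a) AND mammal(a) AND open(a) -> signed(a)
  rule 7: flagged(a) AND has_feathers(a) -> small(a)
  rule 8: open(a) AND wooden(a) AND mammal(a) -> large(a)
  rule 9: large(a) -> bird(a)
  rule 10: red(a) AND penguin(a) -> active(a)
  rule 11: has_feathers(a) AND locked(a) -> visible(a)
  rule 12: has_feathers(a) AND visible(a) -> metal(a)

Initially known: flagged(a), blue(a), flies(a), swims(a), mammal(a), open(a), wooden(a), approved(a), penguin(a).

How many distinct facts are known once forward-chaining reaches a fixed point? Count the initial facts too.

20

Round 1 fires rule 5, rule 8, giving ready(a), large(a).
Round 2 fires rule 6, rule 9, giving signed(a), bird(a).
Round 3 fires rule 2, rule 3, rule 4, giving closed(a), locked(a), has_feathers(a).
Round 4 fires rule 7, rule 11, giving small(a), visible(a).
Round 5 fires rule 1, rule 12, giving stale(a), metal(a).
Closure: {approved(a), bird(a), blue(a), closed(a), flagged(a), flies(a), has_feathers(a), large(a), locked(a), mammal(a), metal(a), open(a), penguin(a), ready(a), signed(a), small(a), stale(a), swims(a), visible(a), wooden(a)} — 20 facts.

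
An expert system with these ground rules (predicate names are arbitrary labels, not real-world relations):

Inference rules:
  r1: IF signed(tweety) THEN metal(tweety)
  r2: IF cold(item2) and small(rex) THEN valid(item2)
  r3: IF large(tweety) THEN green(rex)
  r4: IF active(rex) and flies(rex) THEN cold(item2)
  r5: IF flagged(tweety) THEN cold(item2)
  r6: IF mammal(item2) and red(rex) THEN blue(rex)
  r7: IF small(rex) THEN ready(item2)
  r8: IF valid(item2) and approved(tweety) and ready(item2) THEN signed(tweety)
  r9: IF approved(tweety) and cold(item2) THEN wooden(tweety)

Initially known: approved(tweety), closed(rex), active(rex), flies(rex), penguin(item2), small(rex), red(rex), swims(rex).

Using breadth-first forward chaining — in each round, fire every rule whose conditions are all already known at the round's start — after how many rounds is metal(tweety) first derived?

4

Round 1 — r4, r7, derive cold(item2), ready(item2).
Round 2 — r2, r9, derive valid(item2), wooden(tweety).
Round 3 — r8, derive signed(tweety).
Round 4 — r1, derive metal(tweety).
metal(tweety) first appears in round 4.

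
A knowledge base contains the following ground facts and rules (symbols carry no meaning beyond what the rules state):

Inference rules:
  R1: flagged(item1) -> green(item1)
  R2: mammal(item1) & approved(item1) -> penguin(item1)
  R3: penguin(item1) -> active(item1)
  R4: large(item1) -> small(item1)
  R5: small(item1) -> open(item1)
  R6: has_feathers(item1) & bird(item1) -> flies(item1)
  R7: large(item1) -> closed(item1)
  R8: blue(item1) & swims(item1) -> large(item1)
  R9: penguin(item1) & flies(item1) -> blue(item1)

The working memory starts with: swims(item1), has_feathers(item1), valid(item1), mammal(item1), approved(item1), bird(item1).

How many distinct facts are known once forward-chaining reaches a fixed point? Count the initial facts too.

14

Round 1 — R2, R6, derive penguin(item1), flies(item1).
Round 2 — R3, R9, derive active(item1), blue(item1).
Round 3 — R8, derive large(item1).
Round 4 — R4, R7, derive small(item1), closed(item1).
Round 5 — R5, derive open(item1).
Closure: {active(item1), approved(item1), bird(item1), blue(item1), closed(item1), flies(item1), has_feathers(item1), large(item1), mammal(item1), open(item1), penguin(item1), small(item1), swims(item1), valid(item1)} — 14 facts.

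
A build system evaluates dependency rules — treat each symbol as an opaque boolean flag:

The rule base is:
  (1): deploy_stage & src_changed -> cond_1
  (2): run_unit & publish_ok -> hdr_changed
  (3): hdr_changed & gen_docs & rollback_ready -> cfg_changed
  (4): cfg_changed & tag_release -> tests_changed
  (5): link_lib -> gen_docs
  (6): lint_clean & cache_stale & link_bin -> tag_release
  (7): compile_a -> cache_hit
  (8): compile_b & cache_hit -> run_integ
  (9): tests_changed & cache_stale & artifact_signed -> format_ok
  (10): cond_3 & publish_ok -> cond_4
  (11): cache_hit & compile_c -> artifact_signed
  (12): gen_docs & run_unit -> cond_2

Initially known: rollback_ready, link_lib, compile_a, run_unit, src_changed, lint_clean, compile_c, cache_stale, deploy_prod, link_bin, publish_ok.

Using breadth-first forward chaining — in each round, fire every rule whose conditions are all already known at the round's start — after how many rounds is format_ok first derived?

Round 1: (2) [run_unit & publish_ok -> hdr_changed]; (5) [link_lib -> gen_docs]; (6) [lint_clean & cache_stale & link_bin -> tag_release]; (7) [compile_a -> cache_hit]. New: hdr_changed, gen_docs, tag_release, cache_hit.
Round 2: (3) [hdr_changed & gen_docs & rollback_ready -> cfg_changed]; (11) [cache_hit & compile_c -> artifact_signed]; (12) [gen_docs & run_unit -> cond_2]. New: cfg_changed, artifact_signed, cond_2.
Round 3: (4) [cfg_changed & tag_release -> tests_changed]. New: tests_changed.
Round 4: (9) [tests_changed & cache_stale & artifact_signed -> format_ok]. New: format_ok.
format_ok first appears in round 4.

4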